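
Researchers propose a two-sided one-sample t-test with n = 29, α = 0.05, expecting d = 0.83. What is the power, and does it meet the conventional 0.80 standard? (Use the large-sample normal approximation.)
Power ≈ 0.99; the study is adequately powered (power ≥ 0.80)

Power calculation (one-sample t-test, normal approximation):
z_β = d · √n - z_{α/2}
z_β = 0.83 · √29 - 1.960
z_β = 0.83 · 5.385 - 1.960
z_β = 2.510

Power = Φ(z_β) = Φ(2.510) ≈ 0.994

Effect size d = 0.83 is large by Cohen's convention (0.2/0.5/0.8).

Threshold: power ≥ 0.80 is conventionally adequate.
Power ≈ 0.99 → the study is adequately powered (power ≥ 0.80).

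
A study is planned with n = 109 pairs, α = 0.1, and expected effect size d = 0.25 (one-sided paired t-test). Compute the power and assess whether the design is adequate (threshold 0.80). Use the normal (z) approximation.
Power ≈ 0.91; the study is adequately powered (power ≥ 0.80)

Power calculation (paired t-test, normal approximation):
z_β = d · √n - z_α
z_β = 0.25 · √109 - 1.282
z_β = 0.25 · 10.440 - 1.282
z_β = 1.329

Power = Φ(z_β) = Φ(1.329) ≈ 0.908

Effect size d = 0.25 is small by Cohen's convention (0.2/0.5/0.8).

Threshold: power ≥ 0.80 is conventionally adequate.
Power ≈ 0.91 → the study is adequately powered (power ≥ 0.80).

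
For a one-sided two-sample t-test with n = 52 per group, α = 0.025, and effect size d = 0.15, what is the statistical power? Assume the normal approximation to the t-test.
Power ≈ 0.12

Power calculation (two-sample t-test, normal approximation):
z_β = d · √(n/2) - z_α
z_β = 0.15 · √(52/2) - 1.960
z_β = 0.15 · 5.099 - 1.960
z_β = -1.195

Power = Φ(z_β) = Φ(-1.195) ≈ 0.116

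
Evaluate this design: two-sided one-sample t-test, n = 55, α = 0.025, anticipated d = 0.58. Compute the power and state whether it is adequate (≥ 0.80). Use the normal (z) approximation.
Power ≈ 0.98; the study is adequately powered (power ≥ 0.80)

Power calculation (one-sample t-test, normal approximation):
z_β = d · √n - z_{α/2}
z_β = 0.58 · √55 - 2.241
z_β = 0.58 · 7.416 - 2.241
z_β = 2.060

Power = Φ(z_β) = Φ(2.060) ≈ 0.980

Effect size d = 0.58 is medium by Cohen's convention (0.2/0.5/0.8).

Threshold: power ≥ 0.80 is conventionally adequate.
Power ≈ 0.98 → the study is adequately powered (power ≥ 0.80).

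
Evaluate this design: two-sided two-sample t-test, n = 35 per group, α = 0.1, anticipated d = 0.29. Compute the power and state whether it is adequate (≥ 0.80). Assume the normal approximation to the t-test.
Power ≈ 0.33; the study is underpowered (power < 0.80)

Power calculation (two-sample t-test, normal approximation):
z_β = d · √(n/2) - z_{α/2}
z_β = 0.29 · √(35/2) - 1.645
z_β = 0.29 · 4.183 - 1.645
z_β = -0.432

Power = Φ(z_β) = Φ(-0.432) ≈ 0.333

Effect size d = 0.29 is small by Cohen's convention (0.2/0.5/0.8).

Threshold: power ≥ 0.80 is conventionally adequate.
Power ≈ 0.33 → the study is underpowered (power < 0.80).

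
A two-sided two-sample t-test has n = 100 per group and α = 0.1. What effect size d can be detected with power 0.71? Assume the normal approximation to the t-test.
d ≈ 0.31

Minimum detectable effect (two-sample t-test, normal approximation):
d = (z_{α/2} + z_β) / √(n/2)
d = (1.645 + 0.553) / √(100/2)
d = 2.198 / 7.071
d ≈ 0.31

By Cohen's convention (0.2 small / 0.5 medium / 0.8 large): small effect.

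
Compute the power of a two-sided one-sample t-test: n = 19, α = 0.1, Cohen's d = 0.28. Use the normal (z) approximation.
Power ≈ 0.34

Power calculation (one-sample t-test, normal approximation):
z_β = d · √n - z_{α/2}
z_β = 0.28 · √19 - 1.645
z_β = 0.28 · 4.359 - 1.645
z_β = -0.424

Power = Φ(z_β) = Φ(-0.424) ≈ 0.336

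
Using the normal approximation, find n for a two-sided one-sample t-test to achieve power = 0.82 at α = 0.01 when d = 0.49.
n = 51

Sample size formula (one-sample t-test, normal approximation):
n = ((z_{α/2} + z_β) / d)²

z_{α/2} = 2.576 (for α = 0.01, two-sided)
z_β = 0.915 (for power = 0.82)
d = 0.49

n = ((2.576 + 0.915) / 0.49)²
n = (7.124)²
n ≈ 50.75
Round up to the next whole number: n = 51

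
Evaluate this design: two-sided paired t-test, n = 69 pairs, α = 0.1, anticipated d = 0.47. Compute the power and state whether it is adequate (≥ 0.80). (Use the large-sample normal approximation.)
Power ≈ 0.99; the study is adequately powered (power ≥ 0.80)

Power calculation (paired t-test, normal approximation):
z_β = d · √n - z_{α/2}
z_β = 0.47 · √69 - 1.645
z_β = 0.47 · 8.307 - 1.645
z_β = 2.259

Power = Φ(z_β) = Φ(2.259) ≈ 0.988

Effect size d = 0.47 is small by Cohen's convention (0.2/0.5/0.8).

Threshold: power ≥ 0.80 is conventionally adequate.
Power ≈ 0.99 → the study is adequately powered (power ≥ 0.80).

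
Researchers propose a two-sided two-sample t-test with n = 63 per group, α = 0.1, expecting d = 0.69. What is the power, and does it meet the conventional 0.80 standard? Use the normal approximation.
Power ≈ 0.99; the study is adequately powered (power ≥ 0.80)

Power calculation (two-sample t-test, normal approximation):
z_β = d · √(n/2) - z_{α/2}
z_β = 0.69 · √(63/2) - 1.645
z_β = 0.69 · 5.612 - 1.645
z_β = 2.228

Power = Φ(z_β) = Φ(2.228) ≈ 0.987

Effect size d = 0.69 is medium by Cohen's convention (0.2/0.5/0.8).

Threshold: power ≥ 0.80 is conventionally adequate.
Power ≈ 0.99 → the study is adequately powered (power ≥ 0.80).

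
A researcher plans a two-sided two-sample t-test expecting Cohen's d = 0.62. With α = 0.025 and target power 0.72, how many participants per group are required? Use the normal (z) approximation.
n = 42 per group

Sample size formula (two-sample t-test, normal approximation):
n = 2 · ((z_{α/2} + z_β) / d)²

z_{α/2} = 2.241 (for α = 0.025, two-sided)
z_β = 0.583 (for power = 0.72)
d = 0.62

n = 2 · ((2.241 + 0.583) / 0.62)²
n = 2 · (4.555)²
n ≈ 41.50
Round up to the next whole number: n = 42 per group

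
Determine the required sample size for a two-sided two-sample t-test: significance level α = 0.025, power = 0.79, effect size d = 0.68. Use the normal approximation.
n = 41 per group

Sample size formula (two-sample t-test, normal approximation):
n = 2 · ((z_{α/2} + z_β) / d)²

z_{α/2} = 2.241 (for α = 0.025, two-sided)
z_β = 0.806 (for power = 0.79)
d = 0.68

n = 2 · ((2.241 + 0.806) / 0.68)²
n = 2 · (4.481)²
n ≈ 40.16
Round up to the next whole number: n = 41 per group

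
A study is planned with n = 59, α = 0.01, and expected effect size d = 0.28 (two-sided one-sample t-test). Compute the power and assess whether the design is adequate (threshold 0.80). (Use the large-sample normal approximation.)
Power ≈ 0.34; the study is underpowered (power < 0.80)

Power calculation (one-sample t-test, normal approximation):
z_β = d · √n - z_{α/2}
z_β = 0.28 · √59 - 2.576
z_β = 0.28 · 7.681 - 2.576
z_β = -0.425

Power = Φ(z_β) = Φ(-0.425) ≈ 0.335

Effect size d = 0.28 is small by Cohen's convention (0.2/0.5/0.8).

Threshold: power ≥ 0.80 is conventionally adequate.
Power ≈ 0.34 → the study is underpowered (power < 0.80).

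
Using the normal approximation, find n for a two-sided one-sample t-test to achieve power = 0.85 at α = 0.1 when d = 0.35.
n = 59

Sample size formula (one-sample t-test, normal approximation):
n = ((z_{α/2} + z_β) / d)²

z_{α/2} = 1.645 (for α = 0.1, two-sided)
z_β = 1.036 (for power = 0.85)
d = 0.35

n = ((1.645 + 1.036) / 0.35)²
n = (7.660)²
n ≈ 58.68
Round up to the next whole number: n = 59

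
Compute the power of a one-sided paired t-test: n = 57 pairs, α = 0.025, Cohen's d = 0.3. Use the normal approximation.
Power ≈ 0.62

Power calculation (paired t-test, normal approximation):
z_β = d · √n - z_α
z_β = 0.3 · √57 - 1.960
z_β = 0.3 · 7.550 - 1.960
z_β = 0.305

Power = Φ(z_β) = Φ(0.305) ≈ 0.620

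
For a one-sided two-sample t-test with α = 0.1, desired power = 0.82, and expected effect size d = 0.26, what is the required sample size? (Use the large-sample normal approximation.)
n = 143 per group

Sample size formula (two-sample t-test, normal approximation):
n = 2 · ((z_α + z_β) / d)²

z_α = 1.282 (for α = 0.1, one-sided)
z_β = 0.915 (for power = 0.82)
d = 0.26

n = 2 · ((1.282 + 0.915) / 0.26)²
n = 2 · (8.450)²
n ≈ 142.81
Round up to the next whole number: n = 143 per group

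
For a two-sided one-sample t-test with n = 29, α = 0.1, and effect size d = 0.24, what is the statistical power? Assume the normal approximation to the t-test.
Power ≈ 0.36

Power calculation (one-sample t-test, normal approximation):
z_β = d · √n - z_{α/2}
z_β = 0.24 · √29 - 1.645
z_β = 0.24 · 5.385 - 1.645
z_β = -0.352

Power = Φ(z_β) = Φ(-0.352) ≈ 0.362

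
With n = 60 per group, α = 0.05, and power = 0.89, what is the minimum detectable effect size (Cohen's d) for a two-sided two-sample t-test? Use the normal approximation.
d ≈ 0.58

Minimum detectable effect (two-sample t-test, normal approximation):
d = (z_{α/2} + z_β) / √(n/2)
d = (1.960 + 1.227) / √(60/2)
d = 3.186 / 5.477
d ≈ 0.58

By Cohen's convention (0.2 small / 0.5 medium / 0.8 large): medium effect.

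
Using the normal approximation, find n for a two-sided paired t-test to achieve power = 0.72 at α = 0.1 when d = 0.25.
n = 80 pairs

Sample size formula (paired t-test, normal approximation):
n = ((z_{α/2} + z_β) / d)²

z_{α/2} = 1.645 (for α = 0.1, two-sided)
z_β = 0.583 (for power = 0.72)
d = 0.25

n = ((1.645 + 0.583) / 0.25)²
n = (8.912)²
n ≈ 79.42
Round up to the next whole number: n = 80 pairs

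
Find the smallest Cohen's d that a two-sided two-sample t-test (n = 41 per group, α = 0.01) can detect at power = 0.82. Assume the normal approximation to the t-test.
d ≈ 0.77

Minimum detectable effect (two-sample t-test, normal approximation):
d = (z_{α/2} + z_β) / √(n/2)
d = (2.576 + 0.915) / √(41/2)
d = 3.491 / 4.528
d ≈ 0.77

By Cohen's convention (0.2 small / 0.5 medium / 0.8 large): medium effect.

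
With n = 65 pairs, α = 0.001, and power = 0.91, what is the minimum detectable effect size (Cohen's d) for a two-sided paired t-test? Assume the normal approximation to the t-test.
d ≈ 0.57

Minimum detectable effect (paired t-test, normal approximation):
d = (z_{α/2} + z_β) / √n
d = (3.291 + 1.341) / √65
d = 4.631 / 8.062
d ≈ 0.57

By Cohen's convention (0.2 small / 0.5 medium / 0.8 large): medium effect.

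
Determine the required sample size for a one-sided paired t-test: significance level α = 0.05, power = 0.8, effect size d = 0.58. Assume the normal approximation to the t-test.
n = 19 pairs

Sample size formula (paired t-test, normal approximation):
n = ((z_α + z_β) / d)²

z_α = 1.645 (for α = 0.05, one-sided)
z_β = 0.842 (for power = 0.8)
d = 0.58

n = ((1.645 + 0.842) / 0.58)²
n = (4.288)²
n ≈ 18.39
Round up to the next whole number: n = 19 pairs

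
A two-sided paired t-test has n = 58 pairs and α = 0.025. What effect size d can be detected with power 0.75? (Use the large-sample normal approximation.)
d ≈ 0.38

Minimum detectable effect (paired t-test, normal approximation):
d = (z_{α/2} + z_β) / √n
d = (2.241 + 0.674) / √58
d = 2.916 / 7.616
d ≈ 0.38

By Cohen's convention (0.2 small / 0.5 medium / 0.8 large): small effect.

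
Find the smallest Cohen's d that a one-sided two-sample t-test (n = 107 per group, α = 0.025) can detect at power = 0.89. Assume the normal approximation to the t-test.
d ≈ 0.44

Minimum detectable effect (two-sample t-test, normal approximation):
d = (z_α + z_β) / √(n/2)
d = (1.960 + 1.227) / √(107/2)
d = 3.186 / 7.314
d ≈ 0.44

By Cohen's convention (0.2 small / 0.5 medium / 0.8 large): small effect.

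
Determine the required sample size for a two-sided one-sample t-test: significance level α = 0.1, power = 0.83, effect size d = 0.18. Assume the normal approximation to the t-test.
n = 209

Sample size formula (one-sample t-test, normal approximation):
n = ((z_{α/2} + z_β) / d)²

z_{α/2} = 1.645 (for α = 0.1, two-sided)
z_β = 0.954 (for power = 0.83)
d = 0.18

n = ((1.645 + 0.954) / 0.18)²
n = (14.439)²
n ≈ 208.48
Round up to the next whole number: n = 209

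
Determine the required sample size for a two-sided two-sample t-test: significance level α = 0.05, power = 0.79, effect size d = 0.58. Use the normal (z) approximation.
n = 46 per group

Sample size formula (two-sample t-test, normal approximation):
n = 2 · ((z_{α/2} + z_β) / d)²

z_{α/2} = 1.960 (for α = 0.05, two-sided)
z_β = 0.806 (for power = 0.79)
d = 0.58

n = 2 · ((1.960 + 0.806) / 0.58)²
n = 2 · (4.769)²
n ≈ 45.49
Round up to the next whole number: n = 46 per group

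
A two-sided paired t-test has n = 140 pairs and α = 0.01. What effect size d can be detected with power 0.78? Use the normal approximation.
d ≈ 0.28

Minimum detectable effect (paired t-test, normal approximation):
d = (z_{α/2} + z_β) / √n
d = (2.576 + 0.772) / √140
d = 3.348 / 11.832
d ≈ 0.28

By Cohen's convention (0.2 small / 0.5 medium / 0.8 large): small effect.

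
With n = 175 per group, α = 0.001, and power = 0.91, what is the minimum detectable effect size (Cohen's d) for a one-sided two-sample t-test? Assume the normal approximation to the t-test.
d ≈ 0.47

Minimum detectable effect (two-sample t-test, normal approximation):
d = (z_α + z_β) / √(n/2)
d = (3.090 + 1.341) / √(175/2)
d = 4.431 / 9.354
d ≈ 0.47

By Cohen's convention (0.2 small / 0.5 medium / 0.8 large): small effect.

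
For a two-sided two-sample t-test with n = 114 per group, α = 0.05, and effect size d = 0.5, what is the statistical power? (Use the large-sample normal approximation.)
Power ≈ 0.97

Power calculation (two-sample t-test, normal approximation):
z_β = d · √(n/2) - z_{α/2}
z_β = 0.5 · √(114/2) - 1.960
z_β = 0.5 · 7.550 - 1.960
z_β = 1.815

Power = Φ(z_β) = Φ(1.815) ≈ 0.965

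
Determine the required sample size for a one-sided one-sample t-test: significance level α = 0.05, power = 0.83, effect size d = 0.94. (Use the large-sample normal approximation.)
n = 8

Sample size formula (one-sample t-test, normal approximation):
n = ((z_α + z_β) / d)²

z_α = 1.645 (for α = 0.05, one-sided)
z_β = 0.954 (for power = 0.83)
d = 0.94

n = ((1.645 + 0.954) / 0.94)²
n = (2.765)²
n ≈ 7.65
Round up to the next whole number: n = 8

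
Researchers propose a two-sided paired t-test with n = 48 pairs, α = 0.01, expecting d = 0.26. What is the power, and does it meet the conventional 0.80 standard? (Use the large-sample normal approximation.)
Power ≈ 0.22; the study is underpowered (power < 0.80)

Power calculation (paired t-test, normal approximation):
z_β = d · √n - z_{α/2}
z_β = 0.26 · √48 - 2.576
z_β = 0.26 · 6.928 - 2.576
z_β = -0.774

Power = Φ(z_β) = Φ(-0.774) ≈ 0.219

Effect size d = 0.26 is small by Cohen's convention (0.2/0.5/0.8).

Threshold: power ≥ 0.80 is conventionally adequate.
Power ≈ 0.22 → the study is underpowered (power < 0.80).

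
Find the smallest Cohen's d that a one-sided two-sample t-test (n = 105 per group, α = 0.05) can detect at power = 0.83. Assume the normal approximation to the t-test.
d ≈ 0.36

Minimum detectable effect (two-sample t-test, normal approximation):
d = (z_α + z_β) / √(n/2)
d = (1.645 + 0.954) / √(105/2)
d = 2.599 / 7.246
d ≈ 0.36

By Cohen's convention (0.2 small / 0.5 medium / 0.8 large): small effect.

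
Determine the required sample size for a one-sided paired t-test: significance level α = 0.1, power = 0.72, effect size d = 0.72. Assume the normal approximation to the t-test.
n = 7 pairs

Sample size formula (paired t-test, normal approximation):
n = ((z_α + z_β) / d)²

z_α = 1.282 (for α = 0.1, one-sided)
z_β = 0.583 (for power = 0.72)
d = 0.72

n = ((1.282 + 0.583) / 0.72)²
n = (2.590)²
n ≈ 6.71
Round up to the next whole number: n = 7 pairs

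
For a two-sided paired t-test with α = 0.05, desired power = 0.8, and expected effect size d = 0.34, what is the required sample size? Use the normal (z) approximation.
n = 68 pairs

Sample size formula (paired t-test, normal approximation):
n = ((z_{α/2} + z_β) / d)²

z_{α/2} = 1.960 (for α = 0.05, two-sided)
z_β = 0.842 (for power = 0.8)
d = 0.34

n = ((1.960 + 0.842) / 0.34)²
n = (8.241)²
n ≈ 67.91
Round up to the next whole number: n = 68 pairs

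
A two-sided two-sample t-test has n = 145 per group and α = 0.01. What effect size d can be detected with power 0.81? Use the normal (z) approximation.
d ≈ 0.41

Minimum detectable effect (two-sample t-test, normal approximation):
d = (z_{α/2} + z_β) / √(n/2)
d = (2.576 + 0.878) / √(145/2)
d = 3.454 / 8.515
d ≈ 0.41

By Cohen's convention (0.2 small / 0.5 medium / 0.8 large): small effect.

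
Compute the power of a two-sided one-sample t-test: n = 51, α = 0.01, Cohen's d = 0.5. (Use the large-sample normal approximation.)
Power ≈ 0.84

Power calculation (one-sample t-test, normal approximation):
z_β = d · √n - z_{α/2}
z_β = 0.5 · √51 - 2.576
z_β = 0.5 · 7.141 - 2.576
z_β = 0.995

Power = Φ(z_β) = Φ(0.995) ≈ 0.840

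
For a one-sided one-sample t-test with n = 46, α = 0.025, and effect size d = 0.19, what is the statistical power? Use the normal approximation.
Power ≈ 0.25

Power calculation (one-sample t-test, normal approximation):
z_β = d · √n - z_α
z_β = 0.19 · √46 - 1.960
z_β = 0.19 · 6.782 - 1.960
z_β = -0.671

Power = Φ(z_β) = Φ(-0.671) ≈ 0.251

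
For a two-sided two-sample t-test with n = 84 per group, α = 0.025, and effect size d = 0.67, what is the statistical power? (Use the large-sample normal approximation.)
Power ≈ 0.98

Power calculation (two-sample t-test, normal approximation):
z_β = d · √(n/2) - z_{α/2}
z_β = 0.67 · √(84/2) - 2.241
z_β = 0.67 · 6.481 - 2.241
z_β = 2.101

Power = Φ(z_β) = Φ(2.101) ≈ 0.982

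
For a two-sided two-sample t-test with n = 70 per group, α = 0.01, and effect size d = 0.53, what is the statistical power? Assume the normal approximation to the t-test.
Power ≈ 0.71

Power calculation (two-sample t-test, normal approximation):
z_β = d · √(n/2) - z_{α/2}
z_β = 0.53 · √(70/2) - 2.576
z_β = 0.53 · 5.916 - 2.576
z_β = 0.560

Power = Φ(z_β) = Φ(0.560) ≈ 0.712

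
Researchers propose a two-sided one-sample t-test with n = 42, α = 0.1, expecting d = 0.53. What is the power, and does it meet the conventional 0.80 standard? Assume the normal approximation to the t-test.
Power ≈ 0.96; the study is adequately powered (power ≥ 0.80)

Power calculation (one-sample t-test, normal approximation):
z_β = d · √n - z_{α/2}
z_β = 0.53 · √42 - 1.645
z_β = 0.53 · 6.481 - 1.645
z_β = 1.790

Power = Φ(z_β) = Φ(1.790) ≈ 0.963

Effect size d = 0.53 is medium by Cohen's convention (0.2/0.5/0.8).

Threshold: power ≥ 0.80 is conventionally adequate.
Power ≈ 0.96 → the study is adequately powered (power ≥ 0.80).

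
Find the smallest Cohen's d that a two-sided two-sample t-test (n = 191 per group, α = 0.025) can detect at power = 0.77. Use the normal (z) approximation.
d ≈ 0.30

Minimum detectable effect (two-sample t-test, normal approximation):
d = (z_{α/2} + z_β) / √(n/2)
d = (2.241 + 0.739) / √(191/2)
d = 2.980 / 9.772
d ≈ 0.30

By Cohen's convention (0.2 small / 0.5 medium / 0.8 large): small effect.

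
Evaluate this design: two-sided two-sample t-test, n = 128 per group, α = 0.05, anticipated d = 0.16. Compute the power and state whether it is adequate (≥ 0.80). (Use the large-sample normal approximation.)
Power ≈ 0.25; the study is underpowered (power < 0.80)

Power calculation (two-sample t-test, normal approximation):
z_β = d · √(n/2) - z_{α/2}
z_β = 0.16 · √(128/2) - 1.960
z_β = 0.16 · 8.000 - 1.960
z_β = -0.680

Power = Φ(z_β) = Φ(-0.680) ≈ 0.248

Effect size d = 0.16 is very small by Cohen's convention (0.2/0.5/0.8).

Threshold: power ≥ 0.80 is conventionally adequate.
Power ≈ 0.25 → the study is underpowered (power < 0.80).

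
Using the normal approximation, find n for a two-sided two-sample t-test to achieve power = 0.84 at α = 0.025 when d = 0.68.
n = 46 per group

Sample size formula (two-sample t-test, normal approximation):
n = 2 · ((z_{α/2} + z_β) / d)²

z_{α/2} = 2.241 (for α = 0.025, two-sided)
z_β = 0.994 (for power = 0.84)
d = 0.68

n = 2 · ((2.241 + 0.994) / 0.68)²
n = 2 · (4.757)²
n ≈ 45.26
Round up to the next whole number: n = 46 per group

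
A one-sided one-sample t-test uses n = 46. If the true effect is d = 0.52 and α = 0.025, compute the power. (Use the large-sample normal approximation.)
Power ≈ 0.94

Power calculation (one-sample t-test, normal approximation):
z_β = d · √n - z_α
z_β = 0.52 · √46 - 1.960
z_β = 0.52 · 6.782 - 1.960
z_β = 1.567

Power = Φ(z_β) = Φ(1.567) ≈ 0.941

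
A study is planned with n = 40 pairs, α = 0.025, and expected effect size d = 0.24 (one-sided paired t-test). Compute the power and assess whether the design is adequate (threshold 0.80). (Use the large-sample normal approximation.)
Power ≈ 0.33; the study is underpowered (power < 0.80)

Power calculation (paired t-test, normal approximation):
z_β = d · √n - z_α
z_β = 0.24 · √40 - 1.960
z_β = 0.24 · 6.325 - 1.960
z_β = -0.442

Power = Φ(z_β) = Φ(-0.442) ≈ 0.329

Effect size d = 0.24 is small by Cohen's convention (0.2/0.5/0.8).

Threshold: power ≥ 0.80 is conventionally adequate.
Power ≈ 0.33 → the study is underpowered (power < 0.80).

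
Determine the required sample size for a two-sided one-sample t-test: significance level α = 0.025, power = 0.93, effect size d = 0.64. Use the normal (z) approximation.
n = 34

Sample size formula (one-sample t-test, normal approximation):
n = ((z_{α/2} + z_β) / d)²

z_{α/2} = 2.241 (for α = 0.025, two-sided)
z_β = 1.476 (for power = 0.93)
d = 0.64

n = ((2.241 + 1.476) / 0.64)²
n = (5.808)²
n ≈ 33.73
Round up to the next whole number: n = 34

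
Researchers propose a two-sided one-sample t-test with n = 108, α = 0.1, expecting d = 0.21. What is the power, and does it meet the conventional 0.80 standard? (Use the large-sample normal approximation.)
Power ≈ 0.70; the study is underpowered (power < 0.80)

Power calculation (one-sample t-test, normal approximation):
z_β = d · √n - z_{α/2}
z_β = 0.21 · √108 - 1.645
z_β = 0.21 · 10.392 - 1.645
z_β = 0.538

Power = Φ(z_β) = Φ(0.538) ≈ 0.705

Effect size d = 0.21 is small by Cohen's convention (0.2/0.5/0.8).

Threshold: power ≥ 0.80 is conventionally adequate.
Power ≈ 0.70 → the study is underpowered (power < 0.80).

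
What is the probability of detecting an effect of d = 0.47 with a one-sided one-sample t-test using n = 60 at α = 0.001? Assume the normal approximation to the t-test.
Power ≈ 0.71

Power calculation (one-sample t-test, normal approximation):
z_β = d · √n - z_α
z_β = 0.47 · √60 - 3.090
z_β = 0.47 · 7.746 - 3.090
z_β = 0.550

Power = Φ(z_β) = Φ(0.550) ≈ 0.709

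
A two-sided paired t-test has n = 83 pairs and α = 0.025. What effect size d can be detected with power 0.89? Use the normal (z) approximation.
d ≈ 0.38

Minimum detectable effect (paired t-test, normal approximation):
d = (z_{α/2} + z_β) / √n
d = (2.241 + 1.227) / √83
d = 3.468 / 9.110
d ≈ 0.38

By Cohen's convention (0.2 small / 0.5 medium / 0.8 large): small effect.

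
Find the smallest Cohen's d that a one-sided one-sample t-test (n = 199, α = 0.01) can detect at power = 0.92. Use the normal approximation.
d ≈ 0.26

Minimum detectable effect (one-sample t-test, normal approximation):
d = (z_α + z_β) / √n
d = (2.326 + 1.405) / √199
d = 3.731 / 14.107
d ≈ 0.26

By Cohen's convention (0.2 small / 0.5 medium / 0.8 large): small effect.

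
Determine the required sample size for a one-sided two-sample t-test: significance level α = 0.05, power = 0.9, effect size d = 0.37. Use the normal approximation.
n = 126 per group

Sample size formula (two-sample t-test, normal approximation):
n = 2 · ((z_α + z_β) / d)²

z_α = 1.645 (for α = 0.05, one-sided)
z_β = 1.282 (for power = 0.9)
d = 0.37

n = 2 · ((1.645 + 1.282) / 0.37)²
n = 2 · (7.911)²
n ≈ 125.17
Round up to the next whole number: n = 126 per group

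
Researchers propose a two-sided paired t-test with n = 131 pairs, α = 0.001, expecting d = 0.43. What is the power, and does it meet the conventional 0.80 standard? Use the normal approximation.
Power ≈ 0.95; the study is adequately powered (power ≥ 0.80)

Power calculation (paired t-test, normal approximation):
z_β = d · √n - z_{α/2}
z_β = 0.43 · √131 - 3.291
z_β = 0.43 · 11.446 - 3.291
z_β = 1.631

Power = Φ(z_β) = Φ(1.631) ≈ 0.949

Effect size d = 0.43 is small by Cohen's convention (0.2/0.5/0.8).

Threshold: power ≥ 0.80 is conventionally adequate.
Power ≈ 0.95 → the study is adequately powered (power ≥ 0.80).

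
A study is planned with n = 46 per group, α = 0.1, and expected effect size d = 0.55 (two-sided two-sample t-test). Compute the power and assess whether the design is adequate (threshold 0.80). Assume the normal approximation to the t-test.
Power ≈ 0.84; the study is adequately powered (power ≥ 0.80)

Power calculation (two-sample t-test, normal approximation):
z_β = d · √(n/2) - z_{α/2}
z_β = 0.55 · √(46/2) - 1.645
z_β = 0.55 · 4.796 - 1.645
z_β = 0.993

Power = Φ(z_β) = Φ(0.993) ≈ 0.840

Effect size d = 0.55 is medium by Cohen's convention (0.2/0.5/0.8).

Threshold: power ≥ 0.80 is conventionally adequate.
Power ≈ 0.84 → the study is adequately powered (power ≥ 0.80).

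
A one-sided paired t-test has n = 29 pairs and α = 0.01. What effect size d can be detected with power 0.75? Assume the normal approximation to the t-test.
d ≈ 0.56

Minimum detectable effect (paired t-test, normal approximation):
d = (z_α + z_β) / √n
d = (2.326 + 0.674) / √29
d = 3.001 / 5.385
d ≈ 0.56

By Cohen's convention (0.2 small / 0.5 medium / 0.8 large): medium effect.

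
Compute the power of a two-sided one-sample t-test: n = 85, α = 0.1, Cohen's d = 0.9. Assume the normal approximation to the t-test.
Power ≈ 1.00

Power calculation (one-sample t-test, normal approximation):
z_β = d · √n - z_{α/2}
z_β = 0.9 · √85 - 1.645
z_β = 0.9 · 9.220 - 1.645
z_β = 6.653

Power = Φ(z_β) = Φ(6.653) ≈ 1.000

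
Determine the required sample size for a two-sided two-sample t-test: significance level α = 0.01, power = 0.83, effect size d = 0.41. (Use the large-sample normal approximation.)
n = 149 per group

Sample size formula (two-sample t-test, normal approximation):
n = 2 · ((z_{α/2} + z_β) / d)²

z_{α/2} = 2.576 (for α = 0.01, two-sided)
z_β = 0.954 (for power = 0.83)
d = 0.41

n = 2 · ((2.576 + 0.954) / 0.41)²
n = 2 · (8.610)²
n ≈ 148.26
Round up to the next whole number: n = 149 per group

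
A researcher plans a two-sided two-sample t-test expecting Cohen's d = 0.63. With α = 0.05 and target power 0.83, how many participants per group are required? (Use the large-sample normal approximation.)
n = 43 per group

Sample size formula (two-sample t-test, normal approximation):
n = 2 · ((z_{α/2} + z_β) / d)²

z_{α/2} = 1.960 (for α = 0.05, two-sided)
z_β = 0.954 (for power = 0.83)
d = 0.63

n = 2 · ((1.960 + 0.954) / 0.63)²
n = 2 · (4.625)²
n ≈ 42.78
Round up to the next whole number: n = 43 per group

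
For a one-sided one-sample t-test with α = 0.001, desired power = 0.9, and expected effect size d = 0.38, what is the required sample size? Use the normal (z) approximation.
n = 133

Sample size formula (one-sample t-test, normal approximation):
n = ((z_α + z_β) / d)²

z_α = 3.090 (for α = 0.001, one-sided)
z_β = 1.282 (for power = 0.9)
d = 0.38

n = ((3.090 + 1.282) / 0.38)²
n = (11.505)²
n ≈ 132.37
Round up to the next whole number: n = 133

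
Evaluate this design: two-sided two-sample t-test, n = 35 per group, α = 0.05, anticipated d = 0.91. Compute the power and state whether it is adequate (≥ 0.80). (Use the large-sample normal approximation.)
Power ≈ 0.97; the study is adequately powered (power ≥ 0.80)

Power calculation (two-sample t-test, normal approximation):
z_β = d · √(n/2) - z_{α/2}
z_β = 0.91 · √(35/2) - 1.960
z_β = 0.91 · 4.183 - 1.960
z_β = 1.847

Power = Φ(z_β) = Φ(1.847) ≈ 0.968

Effect size d = 0.91 is large by Cohen's convention (0.2/0.5/0.8).

Threshold: power ≥ 0.80 is conventionally adequate.
Power ≈ 0.97 → the study is adequately powered (power ≥ 0.80).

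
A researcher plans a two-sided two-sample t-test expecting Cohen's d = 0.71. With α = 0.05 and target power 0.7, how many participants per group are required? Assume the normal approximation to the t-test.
n = 25 per group

Sample size formula (two-sample t-test, normal approximation):
n = 2 · ((z_{α/2} + z_β) / d)²

z_{α/2} = 1.960 (for α = 0.05, two-sided)
z_β = 0.524 (for power = 0.7)
d = 0.71

n = 2 · ((1.960 + 0.524) / 0.71)²
n = 2 · (3.499)²
n ≈ 24.49
Round up to the next whole number: n = 25 per group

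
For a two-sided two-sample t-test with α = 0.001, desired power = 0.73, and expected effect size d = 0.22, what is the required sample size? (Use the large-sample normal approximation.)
n = 630 per group

Sample size formula (two-sample t-test, normal approximation):
n = 2 · ((z_{α/2} + z_β) / d)²

z_{α/2} = 3.291 (for α = 0.001, two-sided)
z_β = 0.613 (for power = 0.73)
d = 0.22

n = 2 · ((3.291 + 0.613) / 0.22)²
n = 2 · (17.745)²
n ≈ 629.77
Round up to the next whole number: n = 630 per group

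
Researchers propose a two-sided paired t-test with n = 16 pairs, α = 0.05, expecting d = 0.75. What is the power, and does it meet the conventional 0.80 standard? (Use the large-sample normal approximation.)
Power ≈ 0.85; the study is adequately powered (power ≥ 0.80)

Power calculation (paired t-test, normal approximation):
z_β = d · √n - z_{α/2}
z_β = 0.75 · √16 - 1.960
z_β = 0.75 · 4.000 - 1.960
z_β = 1.040

Power = Φ(z_β) = Φ(1.040) ≈ 0.851

Effect size d = 0.75 is medium by Cohen's convention (0.2/0.5/0.8).

Threshold: power ≥ 0.80 is conventionally adequate.
Power ≈ 0.85 → the study is adequately powered (power ≥ 0.80).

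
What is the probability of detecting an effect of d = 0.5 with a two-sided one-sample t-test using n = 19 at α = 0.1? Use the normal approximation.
Power ≈ 0.70

Power calculation (one-sample t-test, normal approximation):
z_β = d · √n - z_{α/2}
z_β = 0.5 · √19 - 1.645
z_β = 0.5 · 4.359 - 1.645
z_β = 0.535

Power = Φ(z_β) = Φ(0.535) ≈ 0.704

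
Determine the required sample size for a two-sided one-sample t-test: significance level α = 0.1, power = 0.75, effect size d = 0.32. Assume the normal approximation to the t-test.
n = 53

Sample size formula (one-sample t-test, normal approximation):
n = ((z_{α/2} + z_β) / d)²

z_{α/2} = 1.645 (for α = 0.1, two-sided)
z_β = 0.674 (for power = 0.75)
d = 0.32

n = ((1.645 + 0.674) / 0.32)²
n = (7.247)²
n ≈ 52.52
Round up to the next whole number: n = 53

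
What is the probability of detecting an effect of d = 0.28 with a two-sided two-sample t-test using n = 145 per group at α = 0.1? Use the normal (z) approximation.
Power ≈ 0.77

Power calculation (two-sample t-test, normal approximation):
z_β = d · √(n/2) - z_{α/2}
z_β = 0.28 · √(145/2) - 1.645
z_β = 0.28 · 8.515 - 1.645
z_β = 0.739

Power = Φ(z_β) = Φ(0.739) ≈ 0.770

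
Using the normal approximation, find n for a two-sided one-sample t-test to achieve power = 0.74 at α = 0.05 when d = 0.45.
n = 34

Sample size formula (one-sample t-test, normal approximation):
n = ((z_{α/2} + z_β) / d)²

z_{α/2} = 1.960 (for α = 0.05, two-sided)
z_β = 0.643 (for power = 0.74)
d = 0.45

n = ((1.960 + 0.643) / 0.45)²
n = (5.784)²
n ≈ 33.45
Round up to the next whole number: n = 34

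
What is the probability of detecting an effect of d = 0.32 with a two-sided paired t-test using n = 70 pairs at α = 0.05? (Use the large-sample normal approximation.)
Power ≈ 0.76

Power calculation (paired t-test, normal approximation):
z_β = d · √n - z_{α/2}
z_β = 0.32 · √70 - 1.960
z_β = 0.32 · 8.367 - 1.960
z_β = 0.717

Power = Φ(z_β) = Φ(0.717) ≈ 0.763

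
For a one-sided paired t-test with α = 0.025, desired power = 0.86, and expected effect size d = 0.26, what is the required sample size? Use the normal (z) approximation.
n = 137 pairs

Sample size formula (paired t-test, normal approximation):
n = ((z_α + z_β) / d)²

z_α = 1.960 (for α = 0.025, one-sided)
z_β = 1.080 (for power = 0.86)
d = 0.26

n = ((1.960 + 1.080) / 0.26)²
n = (11.692)²
n ≈ 136.70
Round up to the next whole number: n = 137 pairs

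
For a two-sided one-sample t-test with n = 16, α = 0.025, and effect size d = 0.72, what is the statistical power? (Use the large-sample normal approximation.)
Power ≈ 0.74

Power calculation (one-sample t-test, normal approximation):
z_β = d · √n - z_{α/2}
z_β = 0.72 · √16 - 2.241
z_β = 0.72 · 4.000 - 2.241
z_β = 0.639

Power = Φ(z_β) = Φ(0.639) ≈ 0.738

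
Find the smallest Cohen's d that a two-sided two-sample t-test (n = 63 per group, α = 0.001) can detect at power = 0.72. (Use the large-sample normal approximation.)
d ≈ 0.69

Minimum detectable effect (two-sample t-test, normal approximation):
d = (z_{α/2} + z_β) / √(n/2)
d = (3.291 + 0.583) / √(63/2)
d = 3.873 / 5.612
d ≈ 0.69

By Cohen's convention (0.2 small / 0.5 medium / 0.8 large): medium effect.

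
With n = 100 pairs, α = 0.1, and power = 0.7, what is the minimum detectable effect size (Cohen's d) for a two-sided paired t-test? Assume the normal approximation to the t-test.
d ≈ 0.22

Minimum detectable effect (paired t-test, normal approximation):
d = (z_{α/2} + z_β) / √n
d = (1.645 + 0.524) / √100
d = 2.169 / 10.000
d ≈ 0.22

By Cohen's convention (0.2 small / 0.5 medium / 0.8 large): small effect.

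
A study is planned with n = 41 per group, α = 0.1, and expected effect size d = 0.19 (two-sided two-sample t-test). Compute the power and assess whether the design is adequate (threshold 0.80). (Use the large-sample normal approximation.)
Power ≈ 0.22; the study is underpowered (power < 0.80)

Power calculation (two-sample t-test, normal approximation):
z_β = d · √(n/2) - z_{α/2}
z_β = 0.19 · √(41/2) - 1.645
z_β = 0.19 · 4.528 - 1.645
z_β = -0.785

Power = Φ(z_β) = Φ(-0.785) ≈ 0.216

Effect size d = 0.19 is very small by Cohen's convention (0.2/0.5/0.8).

Threshold: power ≥ 0.80 is conventionally adequate.
Power ≈ 0.22 → the study is underpowered (power < 0.80).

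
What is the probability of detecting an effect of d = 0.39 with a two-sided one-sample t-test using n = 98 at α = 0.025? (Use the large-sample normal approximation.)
Power ≈ 0.95

Power calculation (one-sample t-test, normal approximation):
z_β = d · √n - z_{α/2}
z_β = 0.39 · √98 - 2.241
z_β = 0.39 · 9.899 - 2.241
z_β = 1.619

Power = Φ(z_β) = Φ(1.619) ≈ 0.947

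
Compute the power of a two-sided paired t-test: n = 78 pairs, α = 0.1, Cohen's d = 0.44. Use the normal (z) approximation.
Power ≈ 0.99

Power calculation (paired t-test, normal approximation):
z_β = d · √n - z_{α/2}
z_β = 0.44 · √78 - 1.645
z_β = 0.44 · 8.832 - 1.645
z_β = 2.241

Power = Φ(z_β) = Φ(2.241) ≈ 0.987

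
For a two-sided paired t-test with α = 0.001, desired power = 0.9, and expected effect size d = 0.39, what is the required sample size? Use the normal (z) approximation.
n = 138 pairs

Sample size formula (paired t-test, normal approximation):
n = ((z_{α/2} + z_β) / d)²

z_{α/2} = 3.291 (for α = 0.001, two-sided)
z_β = 1.282 (for power = 0.9)
d = 0.39

n = ((3.291 + 1.282) / 0.39)²
n = (11.726)²
n ≈ 137.50
Round up to the next whole number: n = 138 pairs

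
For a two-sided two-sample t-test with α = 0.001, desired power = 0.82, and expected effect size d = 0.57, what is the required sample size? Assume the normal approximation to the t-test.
n = 109 per group

Sample size formula (two-sample t-test, normal approximation):
n = 2 · ((z_{α/2} + z_β) / d)²

z_{α/2} = 3.291 (for α = 0.001, two-sided)
z_β = 0.915 (for power = 0.82)
d = 0.57

n = 2 · ((3.291 + 0.915) / 0.57)²
n = 2 · (7.379)²
n ≈ 108.90
Round up to the next whole number: n = 109 per group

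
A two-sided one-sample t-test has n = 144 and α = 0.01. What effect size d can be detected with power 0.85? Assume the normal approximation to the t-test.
d ≈ 0.30

Minimum detectable effect (one-sample t-test, normal approximation):
d = (z_{α/2} + z_β) / √n
d = (2.576 + 1.036) / √144
d = 3.612 / 12.000
d ≈ 0.30

By Cohen's convention (0.2 small / 0.5 medium / 0.8 large): small effect.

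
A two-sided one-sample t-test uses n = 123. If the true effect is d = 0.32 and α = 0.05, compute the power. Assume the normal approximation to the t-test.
Power ≈ 0.94

Power calculation (one-sample t-test, normal approximation):
z_β = d · √n - z_{α/2}
z_β = 0.32 · √123 - 1.960
z_β = 0.32 · 11.091 - 1.960
z_β = 1.589

Power = Φ(z_β) = Φ(1.589) ≈ 0.944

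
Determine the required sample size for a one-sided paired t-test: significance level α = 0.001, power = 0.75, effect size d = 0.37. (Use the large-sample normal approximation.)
n = 104 pairs

Sample size formula (paired t-test, normal approximation):
n = ((z_α + z_β) / d)²

z_α = 3.090 (for α = 0.001, one-sided)
z_β = 0.674 (for power = 0.75)
d = 0.37

n = ((3.090 + 0.674) / 0.37)²
n = (10.173)²
n ≈ 103.49
Round up to the next whole number: n = 104 pairs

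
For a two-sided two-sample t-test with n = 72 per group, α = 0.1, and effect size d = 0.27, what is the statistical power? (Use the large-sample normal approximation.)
Power ≈ 0.49

Power calculation (two-sample t-test, normal approximation):
z_β = d · √(n/2) - z_{α/2}
z_β = 0.27 · √(72/2) - 1.645
z_β = 0.27 · 6.000 - 1.645
z_β = -0.025

Power = Φ(z_β) = Φ(-0.025) ≈ 0.490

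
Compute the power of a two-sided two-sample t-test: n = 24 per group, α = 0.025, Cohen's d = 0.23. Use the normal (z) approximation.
Power ≈ 0.07

Power calculation (two-sample t-test, normal approximation):
z_β = d · √(n/2) - z_{α/2}
z_β = 0.23 · √(24/2) - 2.241
z_β = 0.23 · 3.464 - 2.241
z_β = -1.445

Power = Φ(z_β) = Φ(-1.445) ≈ 0.074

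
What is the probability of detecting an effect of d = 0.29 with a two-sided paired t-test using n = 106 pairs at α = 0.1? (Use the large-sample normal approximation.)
Power ≈ 0.91

Power calculation (paired t-test, normal approximation):
z_β = d · √n - z_{α/2}
z_β = 0.29 · √106 - 1.645
z_β = 0.29 · 10.296 - 1.645
z_β = 1.341

Power = Φ(z_β) = Φ(1.341) ≈ 0.910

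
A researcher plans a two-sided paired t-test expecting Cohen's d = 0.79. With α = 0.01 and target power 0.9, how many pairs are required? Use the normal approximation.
n = 24 pairs

Sample size formula (paired t-test, normal approximation):
n = ((z_{α/2} + z_β) / d)²

z_{α/2} = 2.576 (for α = 0.01, two-sided)
z_β = 1.282 (for power = 0.9)
d = 0.79

n = ((2.576 + 1.282) / 0.79)²
n = (4.884)²
n ≈ 23.85
Round up to the next whole number: n = 24 pairs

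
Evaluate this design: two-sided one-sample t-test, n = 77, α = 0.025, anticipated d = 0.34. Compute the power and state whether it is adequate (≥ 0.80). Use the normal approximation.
Power ≈ 0.77; the study is underpowered (power < 0.80)

Power calculation (one-sample t-test, normal approximation):
z_β = d · √n - z_{α/2}
z_β = 0.34 · √77 - 2.241
z_β = 0.34 · 8.775 - 2.241
z_β = 0.742

Power = Φ(z_β) = Φ(0.742) ≈ 0.771

Effect size d = 0.34 is small by Cohen's convention (0.2/0.5/0.8).

Threshold: power ≥ 0.80 is conventionally adequate.
Power ≈ 0.77 → the study is underpowered (power < 0.80).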